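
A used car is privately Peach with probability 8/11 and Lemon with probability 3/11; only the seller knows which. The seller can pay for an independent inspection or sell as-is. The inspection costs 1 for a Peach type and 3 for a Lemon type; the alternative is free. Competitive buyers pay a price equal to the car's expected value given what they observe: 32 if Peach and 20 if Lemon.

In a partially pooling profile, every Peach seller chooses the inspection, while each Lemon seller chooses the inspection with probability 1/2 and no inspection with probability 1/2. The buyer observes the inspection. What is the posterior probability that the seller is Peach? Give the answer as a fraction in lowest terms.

16/19

P(the inspection) = (8/11)·1 + (3/11)·(1/2) = 19/22.
By Bayes' rule, P(Peach | the inspection) = (8/11) / (19/22) = 16/19.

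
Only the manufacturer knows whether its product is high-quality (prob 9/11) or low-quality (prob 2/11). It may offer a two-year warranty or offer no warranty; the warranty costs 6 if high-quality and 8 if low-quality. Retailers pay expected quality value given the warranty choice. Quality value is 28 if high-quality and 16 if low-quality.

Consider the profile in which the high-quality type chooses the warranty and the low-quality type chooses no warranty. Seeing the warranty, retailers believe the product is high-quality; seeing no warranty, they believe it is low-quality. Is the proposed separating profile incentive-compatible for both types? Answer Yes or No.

No

Under these beliefs, the warranty earns price 28 and no warranty earns price 16.
high-quality: the warranty nets 28 − 6 = 22; no warranty nets 16. high-quality prefers the warranty.
low-quality: the warranty nets 28 − 8 = 20; no warranty nets 16. low-quality would deviate to the warranty.
low-quality has a profitable deviation, so the profile is not an equilibrium.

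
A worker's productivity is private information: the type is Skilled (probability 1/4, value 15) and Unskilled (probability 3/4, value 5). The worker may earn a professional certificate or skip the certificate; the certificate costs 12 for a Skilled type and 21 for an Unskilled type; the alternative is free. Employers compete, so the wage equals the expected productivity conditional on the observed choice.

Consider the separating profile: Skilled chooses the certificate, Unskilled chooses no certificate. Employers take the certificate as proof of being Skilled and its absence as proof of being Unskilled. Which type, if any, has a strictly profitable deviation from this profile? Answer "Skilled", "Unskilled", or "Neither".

The certificate pays 15; no certificate pays 5.
Skilled: assigned the certificate, nets 15 − 12 = 3; deviating to no certificate nets 5.
Unskilled: assigned no certificate, nets 5; deviating to the certificate nets 15 − 21 = -6.
The Skilled type gains 2 by deviating.

Skilled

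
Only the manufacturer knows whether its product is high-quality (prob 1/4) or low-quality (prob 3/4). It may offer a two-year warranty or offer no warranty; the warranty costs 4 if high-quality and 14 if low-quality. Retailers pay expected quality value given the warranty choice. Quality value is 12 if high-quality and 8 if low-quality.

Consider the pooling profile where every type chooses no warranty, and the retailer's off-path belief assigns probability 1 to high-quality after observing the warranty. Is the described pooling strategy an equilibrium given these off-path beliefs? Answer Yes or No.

Yes

On path, the retailer holds the prior and pays 1/4·12 + 3/4·8 = 9. Off path (the warranty), believing high-quality, it pays 12.
high-quality: no warranty nets 9; the warranty nets 12 − 4 = 8. high-quality stays.
low-quality: no warranty nets 9; the warranty nets 12 − 14 = -2. low-quality stays.
No type deviates, so pooling is sustained.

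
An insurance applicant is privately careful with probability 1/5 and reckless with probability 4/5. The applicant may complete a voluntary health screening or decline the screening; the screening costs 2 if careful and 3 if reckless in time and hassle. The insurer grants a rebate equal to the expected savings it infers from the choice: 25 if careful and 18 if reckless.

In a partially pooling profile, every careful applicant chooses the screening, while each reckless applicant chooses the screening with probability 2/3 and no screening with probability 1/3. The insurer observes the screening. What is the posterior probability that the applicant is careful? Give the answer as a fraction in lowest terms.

P(the screening) = (1/5)·1 + (4/5)·(2/3) = 11/15.
By Bayes' rule, P(careful | the screening) = (1/5) / (11/15) = 3/11.

3/11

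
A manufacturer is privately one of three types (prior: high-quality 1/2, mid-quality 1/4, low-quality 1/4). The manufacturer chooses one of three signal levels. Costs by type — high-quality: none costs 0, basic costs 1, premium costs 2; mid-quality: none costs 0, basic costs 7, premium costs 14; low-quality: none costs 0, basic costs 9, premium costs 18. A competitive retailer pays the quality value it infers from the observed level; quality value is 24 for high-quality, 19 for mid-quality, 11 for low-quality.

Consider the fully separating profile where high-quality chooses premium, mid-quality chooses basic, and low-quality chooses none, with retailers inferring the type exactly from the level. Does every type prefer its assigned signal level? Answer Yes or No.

Yes

Separating prices: premium → 24, basic → 19, none → 11.
high-quality (assigned premium): none: 11 − 0 = 11; basic: 19 − 1 = 18; premium: 24 − 2 = 22. high-quality stays.
mid-quality (assigned basic): none: 11 − 0 = 11; basic: 19 − 7 = 12; premium: 24 − 14 = 10. mid-quality stays.
low-quality (assigned none): none: 11 − 0 = 11; basic: 19 − 9 = 10; premium: 24 − 18 = 6. low-quality stays.
Every type prefers its assigned level; separation holds.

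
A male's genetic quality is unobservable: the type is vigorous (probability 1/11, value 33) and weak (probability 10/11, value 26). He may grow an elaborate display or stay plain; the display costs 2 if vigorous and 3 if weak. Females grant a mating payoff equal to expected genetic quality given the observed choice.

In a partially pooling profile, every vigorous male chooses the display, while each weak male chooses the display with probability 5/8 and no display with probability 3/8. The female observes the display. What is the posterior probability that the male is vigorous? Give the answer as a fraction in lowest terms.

P(the display) = (1/11)·1 + (10/11)·(5/8) = 29/44.
By Bayes' rule, P(vigorous | the display) = (1/11) / (29/44) = 4/29.

4/29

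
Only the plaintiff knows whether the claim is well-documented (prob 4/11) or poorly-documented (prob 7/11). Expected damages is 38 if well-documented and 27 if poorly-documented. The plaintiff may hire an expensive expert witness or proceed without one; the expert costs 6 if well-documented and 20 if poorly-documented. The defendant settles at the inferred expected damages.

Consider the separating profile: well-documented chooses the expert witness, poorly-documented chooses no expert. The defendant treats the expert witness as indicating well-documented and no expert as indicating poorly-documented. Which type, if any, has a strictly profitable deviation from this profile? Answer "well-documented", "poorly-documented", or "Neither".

Neither

The expert witness pays 38; no expert pays 27.
well-documented: assigned the expert witness, nets 38 − 6 = 32; deviating to no expert nets 27.
poorly-documented: assigned no expert, nets 27; deviating to the expert witness nets 38 − 20 = 18.
Both types strictly prefer their assigned action; no profitable deviation.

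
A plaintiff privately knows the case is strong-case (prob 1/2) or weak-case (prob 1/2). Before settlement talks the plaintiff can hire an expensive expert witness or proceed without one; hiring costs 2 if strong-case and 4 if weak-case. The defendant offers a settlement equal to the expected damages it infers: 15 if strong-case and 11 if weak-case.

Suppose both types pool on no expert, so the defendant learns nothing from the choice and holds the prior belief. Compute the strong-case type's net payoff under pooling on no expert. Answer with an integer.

13

Pooled settlement = 1/2·15 + 1/2·11 = 13.
strong-case pays no cost for no expert, so net payoff = 13.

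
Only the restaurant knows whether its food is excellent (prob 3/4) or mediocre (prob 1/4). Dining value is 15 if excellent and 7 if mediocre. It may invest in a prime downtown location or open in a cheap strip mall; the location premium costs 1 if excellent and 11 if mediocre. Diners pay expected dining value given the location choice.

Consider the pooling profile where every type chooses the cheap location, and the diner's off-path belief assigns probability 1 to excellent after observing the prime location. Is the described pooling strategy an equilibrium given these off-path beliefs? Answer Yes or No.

On path, the diner holds the prior and pays 3/4·15 + 1/4·7 = 13. Off path (the prime location), believing excellent, it pays 15.
excellent: the cheap location nets 13; the prime location nets 15 − 1 = 14. excellent would deviate.
mediocre: the cheap location nets 13; the prime location nets 15 − 11 = 4. mediocre stays.
A type deviates, so pooling fails.

No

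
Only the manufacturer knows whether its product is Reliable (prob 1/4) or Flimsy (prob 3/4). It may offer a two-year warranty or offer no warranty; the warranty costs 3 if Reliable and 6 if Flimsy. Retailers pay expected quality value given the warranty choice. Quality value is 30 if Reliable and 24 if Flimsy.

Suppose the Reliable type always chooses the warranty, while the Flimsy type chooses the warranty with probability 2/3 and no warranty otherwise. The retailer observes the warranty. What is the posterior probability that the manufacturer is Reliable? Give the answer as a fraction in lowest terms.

1/3

P(the warranty) = (1/4)·1 + (3/4)·(2/3) = 3/4.
By Bayes' rule, P(Reliable | the warranty) = (1/4) / (3/4) = 1/3.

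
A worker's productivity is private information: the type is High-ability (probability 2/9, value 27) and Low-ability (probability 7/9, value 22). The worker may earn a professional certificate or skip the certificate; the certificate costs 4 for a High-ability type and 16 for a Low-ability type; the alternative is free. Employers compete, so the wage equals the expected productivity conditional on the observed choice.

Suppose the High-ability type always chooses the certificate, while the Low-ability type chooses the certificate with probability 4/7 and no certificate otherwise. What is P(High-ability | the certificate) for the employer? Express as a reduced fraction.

1/3

P(the certificate) = (2/9)·1 + (7/9)·(4/7) = 2/3.
By Bayes' rule, P(High-ability | the certificate) = (2/9) / (2/3) = 1/3.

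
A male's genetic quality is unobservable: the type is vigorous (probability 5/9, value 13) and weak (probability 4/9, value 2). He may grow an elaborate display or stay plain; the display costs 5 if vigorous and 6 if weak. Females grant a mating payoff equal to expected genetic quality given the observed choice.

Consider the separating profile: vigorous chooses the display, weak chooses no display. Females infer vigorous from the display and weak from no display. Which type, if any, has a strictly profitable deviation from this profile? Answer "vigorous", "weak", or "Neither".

weak

The display pays 13; no display pays 2.
vigorous: assigned the display, nets 13 − 5 = 8; deviating to no display nets 2.
weak: assigned no display, nets 2; deviating to the display nets 13 − 6 = 7.
The weak type gains 5 by deviating.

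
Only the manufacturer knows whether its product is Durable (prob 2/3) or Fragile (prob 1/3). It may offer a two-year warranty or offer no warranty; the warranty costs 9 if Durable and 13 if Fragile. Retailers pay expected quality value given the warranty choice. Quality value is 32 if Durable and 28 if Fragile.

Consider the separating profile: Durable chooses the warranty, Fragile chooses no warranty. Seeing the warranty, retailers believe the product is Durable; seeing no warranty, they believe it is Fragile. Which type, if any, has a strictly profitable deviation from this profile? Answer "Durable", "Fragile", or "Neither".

Durable

The warranty pays 32; no warranty pays 28.
Durable: assigned the warranty, nets 32 − 9 = 23; deviating to no warranty nets 28.
Fragile: assigned no warranty, nets 28; deviating to the warranty nets 32 − 13 = 19.
The Durable type gains 5 by deviating.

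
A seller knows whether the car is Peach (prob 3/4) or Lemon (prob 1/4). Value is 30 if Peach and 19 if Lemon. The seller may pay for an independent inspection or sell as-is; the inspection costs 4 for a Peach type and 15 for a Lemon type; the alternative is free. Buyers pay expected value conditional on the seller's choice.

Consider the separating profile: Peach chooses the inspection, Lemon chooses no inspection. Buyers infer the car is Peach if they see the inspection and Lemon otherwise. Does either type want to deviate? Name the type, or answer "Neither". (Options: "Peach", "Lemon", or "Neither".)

The inspection pays 30; no inspection pays 19.
Peach: assigned the inspection, nets 30 − 4 = 26; deviating to no inspection nets 19.
Lemon: assigned no inspection, nets 19; deviating to the inspection nets 30 − 15 = 15.
Both types strictly prefer their assigned action; no profitable deviation.

Neither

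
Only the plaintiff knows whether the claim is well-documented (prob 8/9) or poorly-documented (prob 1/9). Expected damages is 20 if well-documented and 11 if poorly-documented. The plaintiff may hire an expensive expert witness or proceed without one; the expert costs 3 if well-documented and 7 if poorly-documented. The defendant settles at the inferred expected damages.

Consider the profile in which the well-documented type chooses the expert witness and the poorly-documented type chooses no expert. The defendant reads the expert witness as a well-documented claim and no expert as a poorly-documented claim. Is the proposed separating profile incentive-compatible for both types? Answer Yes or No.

Under these beliefs, the expert witness earns settlement 20 and no expert earns settlement 11.
well-documented: the expert witness nets 20 − 3 = 17; no expert nets 11. well-documented prefers the expert witness.
poorly-documented: the expert witness nets 20 − 7 = 13; no expert nets 11. poorly-documented would deviate to the expert witness.
poorly-documented has a profitable deviation, so the profile is not an equilibrium.

No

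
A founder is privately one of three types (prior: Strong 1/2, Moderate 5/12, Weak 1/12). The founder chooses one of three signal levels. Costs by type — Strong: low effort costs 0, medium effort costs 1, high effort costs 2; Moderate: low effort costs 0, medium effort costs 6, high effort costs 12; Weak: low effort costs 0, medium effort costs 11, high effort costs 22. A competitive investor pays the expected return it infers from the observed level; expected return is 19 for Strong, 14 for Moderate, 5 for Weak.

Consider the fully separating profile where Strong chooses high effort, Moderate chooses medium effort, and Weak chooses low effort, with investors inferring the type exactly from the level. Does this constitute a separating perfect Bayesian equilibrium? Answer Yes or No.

Separating valuations: high effort → 19, medium effort → 14, low effort → 5.
Strong (assigned high effort): low effort: 5 − 0 = 5; medium effort: 14 − 1 = 13; high effort: 19 − 2 = 17. Strong stays.
Moderate (assigned medium effort): low effort: 5 − 0 = 5; medium effort: 14 − 6 = 8; high effort: 19 − 12 = 7. Moderate stays.
Weak (assigned low effort): low effort: 5 − 0 = 5; medium effort: 14 − 11 = 3; high effort: 19 − 22 = -3. Weak stays.
Every type prefers its assigned level; separation holds.

Yes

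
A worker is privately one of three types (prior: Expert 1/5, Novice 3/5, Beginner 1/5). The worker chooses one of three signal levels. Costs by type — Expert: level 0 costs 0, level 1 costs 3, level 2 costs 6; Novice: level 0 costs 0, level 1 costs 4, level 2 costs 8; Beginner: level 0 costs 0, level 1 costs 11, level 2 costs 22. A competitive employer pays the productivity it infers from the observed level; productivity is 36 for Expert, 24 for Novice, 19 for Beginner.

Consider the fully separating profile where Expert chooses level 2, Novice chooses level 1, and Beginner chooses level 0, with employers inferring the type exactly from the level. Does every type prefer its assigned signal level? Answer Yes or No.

Separating wages: level 2 → 36, level 1 → 24, level 0 → 19.
Expert (assigned level 2): level 0: 19 − 0 = 19; level 1: 24 − 3 = 21; level 2: 36 − 6 = 30. Expert stays.
Novice (assigned level 1): level 0: 19 − 0 = 19; level 1: 24 − 4 = 20; level 2: 36 − 8 = 28. Novice prefers level 2.
Beginner (assigned level 0): level 0: 19 − 0 = 19; level 1: 24 − 11 = 13; level 2: 36 − 22 = 14. Beginner stays.
At least one type deviates; the separating profile fails.

No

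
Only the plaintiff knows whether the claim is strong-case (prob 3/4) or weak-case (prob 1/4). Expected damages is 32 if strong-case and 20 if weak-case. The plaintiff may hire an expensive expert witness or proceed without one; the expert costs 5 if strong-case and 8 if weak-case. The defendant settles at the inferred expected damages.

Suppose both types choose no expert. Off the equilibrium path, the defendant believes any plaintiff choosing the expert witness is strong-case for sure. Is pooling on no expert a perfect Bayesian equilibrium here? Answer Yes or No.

On path, the defendant holds the prior and pays 3/4·32 + 1/4·20 = 29. Off path (the expert witness), believing strong-case, it pays 32.
strong-case: no expert nets 29; the expert witness nets 32 − 5 = 27. strong-case stays.
weak-case: no expert nets 29; the expert witness nets 32 − 8 = 24. weak-case stays.
No type deviates, so pooling is sustained.

Yes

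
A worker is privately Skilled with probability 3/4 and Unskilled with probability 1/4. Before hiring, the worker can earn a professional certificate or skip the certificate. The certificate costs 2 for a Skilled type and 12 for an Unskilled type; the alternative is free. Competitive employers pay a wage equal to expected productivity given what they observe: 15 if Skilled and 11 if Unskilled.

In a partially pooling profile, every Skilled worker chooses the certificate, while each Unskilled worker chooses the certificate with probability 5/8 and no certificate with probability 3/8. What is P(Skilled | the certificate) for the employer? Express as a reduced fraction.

P(the certificate) = (3/4)·1 + (1/4)·(5/8) = 29/32.
By Bayes' rule, P(Skilled | the certificate) = (3/4) / (29/32) = 24/29.

24/29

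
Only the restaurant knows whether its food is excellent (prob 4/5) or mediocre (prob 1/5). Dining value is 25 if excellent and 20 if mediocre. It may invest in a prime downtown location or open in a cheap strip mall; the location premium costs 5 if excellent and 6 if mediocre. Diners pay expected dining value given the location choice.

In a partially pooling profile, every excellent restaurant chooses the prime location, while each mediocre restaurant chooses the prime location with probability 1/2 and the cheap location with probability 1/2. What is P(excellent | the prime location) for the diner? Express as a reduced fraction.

8/9

P(the prime location) = (4/5)·1 + (1/5)·(1/2) = 9/10.
By Bayes' rule, P(excellent | the prime location) = (4/5) / (9/10) = 8/9.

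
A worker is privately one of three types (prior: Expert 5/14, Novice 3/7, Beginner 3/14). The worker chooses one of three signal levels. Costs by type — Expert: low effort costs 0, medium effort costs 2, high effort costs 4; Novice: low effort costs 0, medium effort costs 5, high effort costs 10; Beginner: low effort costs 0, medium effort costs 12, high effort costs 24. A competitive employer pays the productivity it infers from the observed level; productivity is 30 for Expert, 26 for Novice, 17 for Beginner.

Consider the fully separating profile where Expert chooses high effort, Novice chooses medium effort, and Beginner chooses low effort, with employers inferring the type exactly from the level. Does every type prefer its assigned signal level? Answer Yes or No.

Separating wages: high effort → 30, medium effort → 26, low effort → 17.
Expert (assigned high effort): low effort: 17 − 0 = 17; medium effort: 26 − 2 = 24; high effort: 30 − 4 = 26. Expert stays.
Novice (assigned medium effort): low effort: 17 − 0 = 17; medium effort: 26 − 5 = 21; high effort: 30 − 10 = 20. Novice stays.
Beginner (assigned low effort): low effort: 17 − 0 = 17; medium effort: 26 − 12 = 14; high effort: 30 − 24 = 6. Beginner stays.
Every type prefers its assigned level; separation holds.

Yes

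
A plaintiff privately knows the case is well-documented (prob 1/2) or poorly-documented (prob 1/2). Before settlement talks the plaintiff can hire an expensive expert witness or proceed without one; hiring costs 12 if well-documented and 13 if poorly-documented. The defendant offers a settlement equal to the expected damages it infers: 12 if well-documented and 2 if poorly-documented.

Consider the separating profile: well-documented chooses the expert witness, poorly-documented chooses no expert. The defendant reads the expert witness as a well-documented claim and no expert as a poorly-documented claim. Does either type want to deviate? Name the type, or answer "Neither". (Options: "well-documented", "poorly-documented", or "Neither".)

well-documented

The expert witness pays 12; no expert pays 2.
well-documented: assigned the expert witness, nets 12 − 12 = 0; deviating to no expert nets 2.
poorly-documented: assigned no expert, nets 2; deviating to the expert witness nets 12 − 13 = -1.
The well-documented type gains 2 by deviating.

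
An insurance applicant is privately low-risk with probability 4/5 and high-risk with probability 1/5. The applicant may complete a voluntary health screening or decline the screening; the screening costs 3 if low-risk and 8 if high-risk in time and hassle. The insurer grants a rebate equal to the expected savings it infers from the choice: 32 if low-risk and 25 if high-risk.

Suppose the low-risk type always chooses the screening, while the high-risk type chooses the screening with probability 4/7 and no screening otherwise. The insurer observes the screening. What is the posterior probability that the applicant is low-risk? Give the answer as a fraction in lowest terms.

P(the screening) = (4/5)·1 + (1/5)·(4/7) = 32/35.
By Bayes' rule, P(low-risk | the screening) = (4/5) / (32/35) = 7/8.

7/8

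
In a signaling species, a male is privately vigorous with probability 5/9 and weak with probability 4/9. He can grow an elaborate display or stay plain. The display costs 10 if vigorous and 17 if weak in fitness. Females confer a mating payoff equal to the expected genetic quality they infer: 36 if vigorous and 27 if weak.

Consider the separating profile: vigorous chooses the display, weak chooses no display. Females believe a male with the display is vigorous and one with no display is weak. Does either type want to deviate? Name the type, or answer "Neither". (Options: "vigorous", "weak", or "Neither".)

The display pays 36; no display pays 27.
vigorous: assigned the display, nets 36 − 10 = 26; deviating to no display nets 27.
weak: assigned no display, nets 27; deviating to the display nets 36 − 17 = 19.
The vigorous type gains 1 by deviating.

vigorous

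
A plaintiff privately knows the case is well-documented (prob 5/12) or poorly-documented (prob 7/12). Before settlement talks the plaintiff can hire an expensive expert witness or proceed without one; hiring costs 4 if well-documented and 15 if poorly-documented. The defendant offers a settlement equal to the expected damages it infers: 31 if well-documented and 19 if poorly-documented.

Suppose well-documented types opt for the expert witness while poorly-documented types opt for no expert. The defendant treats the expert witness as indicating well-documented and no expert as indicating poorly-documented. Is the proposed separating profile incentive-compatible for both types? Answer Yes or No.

Yes

Under these beliefs, the expert witness earns settlement 31 and no expert earns settlement 19.
well-documented: the expert witness nets 31 − 4 = 27; no expert nets 19. well-documented prefers the expert witness.
poorly-documented: the expert witness nets 31 − 15 = 16; no expert nets 19. poorly-documented prefers no expert.
Neither type deviates, so the separating profile is an equilibrium.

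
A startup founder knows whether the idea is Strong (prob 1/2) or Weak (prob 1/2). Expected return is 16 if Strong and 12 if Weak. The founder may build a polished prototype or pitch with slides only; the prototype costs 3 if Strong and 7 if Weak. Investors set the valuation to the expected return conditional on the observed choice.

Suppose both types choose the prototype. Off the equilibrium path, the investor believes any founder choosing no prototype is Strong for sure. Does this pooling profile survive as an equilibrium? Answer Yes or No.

On path, the investor holds the prior and pays 1/2·16 + 1/2·12 = 14. Off path (no prototype), believing Strong, it pays 16.
Strong: the prototype nets 14 − 3 = 11; no prototype nets 16. Strong would deviate.
Weak: the prototype nets 14 − 7 = 7; no prototype nets 16. Weak would deviate.
A type deviates, so pooling fails.

No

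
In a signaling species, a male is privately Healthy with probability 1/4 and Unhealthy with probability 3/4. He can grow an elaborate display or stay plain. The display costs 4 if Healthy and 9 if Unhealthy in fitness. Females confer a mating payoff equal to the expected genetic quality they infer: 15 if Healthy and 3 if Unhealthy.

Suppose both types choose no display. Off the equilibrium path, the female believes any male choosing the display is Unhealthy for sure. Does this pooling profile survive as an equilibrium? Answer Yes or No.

On path, the female holds the prior and pays 1/4·15 + 3/4·3 = 6. Off path (the display), believing Unhealthy, it pays 3.
Healthy: no display nets 6; the display nets 3 − 4 = -1. Healthy stays.
Unhealthy: no display nets 6; the display nets 3 − 9 = -6. Unhealthy stays.
No type deviates, so pooling is sustained.

Yes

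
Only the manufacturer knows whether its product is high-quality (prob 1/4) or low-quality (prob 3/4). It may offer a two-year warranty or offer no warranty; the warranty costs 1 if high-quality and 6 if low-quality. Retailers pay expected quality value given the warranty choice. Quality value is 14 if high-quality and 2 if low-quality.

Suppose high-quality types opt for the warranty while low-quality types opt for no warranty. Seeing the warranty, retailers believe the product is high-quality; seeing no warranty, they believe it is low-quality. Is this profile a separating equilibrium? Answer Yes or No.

No

Under these beliefs, the warranty earns price 14 and no warranty earns price 2.
high-quality: the warranty nets 14 − 1 = 13; no warranty nets 2. high-quality prefers the warranty.
low-quality: the warranty nets 14 − 6 = 8; no warranty nets 2. low-quality would deviate to the warranty.
low-quality has a profitable deviation, so the profile is not an equilibrium.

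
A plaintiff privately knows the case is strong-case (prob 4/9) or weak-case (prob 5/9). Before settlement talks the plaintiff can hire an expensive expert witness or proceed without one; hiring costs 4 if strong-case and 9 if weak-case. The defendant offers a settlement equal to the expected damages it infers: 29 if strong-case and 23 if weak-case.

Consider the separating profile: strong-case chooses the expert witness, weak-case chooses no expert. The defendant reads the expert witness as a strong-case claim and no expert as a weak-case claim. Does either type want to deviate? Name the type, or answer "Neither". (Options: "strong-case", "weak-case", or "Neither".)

Neither

The expert witness pays 29; no expert pays 23.
strong-case: assigned the expert witness, nets 29 − 4 = 25; deviating to no expert nets 23.
weak-case: assigned no expert, nets 23; deviating to the expert witness nets 29 − 9 = 20.
Both types strictly prefer their assigned action; no profitable deviation.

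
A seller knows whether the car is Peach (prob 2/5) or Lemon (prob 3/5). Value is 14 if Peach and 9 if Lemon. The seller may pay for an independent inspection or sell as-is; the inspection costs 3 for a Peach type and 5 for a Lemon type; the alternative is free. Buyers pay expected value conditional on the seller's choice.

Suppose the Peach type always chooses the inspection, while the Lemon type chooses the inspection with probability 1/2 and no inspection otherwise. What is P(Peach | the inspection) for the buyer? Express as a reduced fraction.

P(the inspection) = (2/5)·1 + (3/5)·(1/2) = 7/10.
By Bayes' rule, P(Peach | the inspection) = (2/5) / (7/10) = 4/7.

4/7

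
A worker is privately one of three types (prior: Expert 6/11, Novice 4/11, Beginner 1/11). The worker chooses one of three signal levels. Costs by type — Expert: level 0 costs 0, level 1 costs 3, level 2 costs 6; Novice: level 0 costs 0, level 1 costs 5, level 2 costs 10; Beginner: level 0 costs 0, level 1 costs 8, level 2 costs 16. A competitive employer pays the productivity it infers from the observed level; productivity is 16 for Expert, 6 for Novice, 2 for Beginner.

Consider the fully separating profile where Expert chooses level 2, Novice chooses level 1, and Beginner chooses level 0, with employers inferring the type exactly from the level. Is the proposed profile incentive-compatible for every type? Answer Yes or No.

No

Separating wages: level 2 → 16, level 1 → 6, level 0 → 2.
Expert (assigned level 2): level 0: 2 − 0 = 2; level 1: 6 − 3 = 3; level 2: 16 − 6 = 10. Expert stays.
Novice (assigned level 1): level 0: 2 − 0 = 2; level 1: 6 − 5 = 1; level 2: 16 − 10 = 6. Novice prefers level 2.
Beginner (assigned level 0): level 0: 2 − 0 = 2; level 1: 6 − 8 = -2; level 2: 16 − 16 = 0. Beginner stays.
At least one type deviates; the separating profile fails.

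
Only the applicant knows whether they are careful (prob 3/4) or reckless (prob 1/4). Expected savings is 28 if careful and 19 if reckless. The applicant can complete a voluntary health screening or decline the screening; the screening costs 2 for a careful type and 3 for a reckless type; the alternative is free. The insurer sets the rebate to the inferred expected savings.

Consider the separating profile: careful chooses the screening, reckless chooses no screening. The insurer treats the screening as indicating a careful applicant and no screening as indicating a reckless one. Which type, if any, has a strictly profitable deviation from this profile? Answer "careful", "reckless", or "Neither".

The screening pays 28; no screening pays 19.
careful: assigned the screening, nets 28 − 2 = 26; deviating to no screening nets 19.
reckless: assigned no screening, nets 19; deviating to the screening nets 28 − 3 = 25.
The reckless type gains 6 by deviating.

reckless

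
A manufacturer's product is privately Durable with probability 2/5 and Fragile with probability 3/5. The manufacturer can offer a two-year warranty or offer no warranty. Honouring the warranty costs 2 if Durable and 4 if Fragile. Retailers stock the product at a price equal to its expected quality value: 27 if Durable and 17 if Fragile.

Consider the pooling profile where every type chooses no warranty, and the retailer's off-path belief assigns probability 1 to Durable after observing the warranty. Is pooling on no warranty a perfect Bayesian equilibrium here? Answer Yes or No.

No

On path, the retailer holds the prior and pays 2/5·27 + 3/5·17 = 21. Off path (the warranty), believing Durable, it pays 27.
Durable: no warranty nets 21; the warranty nets 27 − 2 = 25. Durable would deviate.
Fragile: no warranty nets 21; the warranty nets 27 − 4 = 23. Fragile would deviate.
A type deviates, so pooling fails.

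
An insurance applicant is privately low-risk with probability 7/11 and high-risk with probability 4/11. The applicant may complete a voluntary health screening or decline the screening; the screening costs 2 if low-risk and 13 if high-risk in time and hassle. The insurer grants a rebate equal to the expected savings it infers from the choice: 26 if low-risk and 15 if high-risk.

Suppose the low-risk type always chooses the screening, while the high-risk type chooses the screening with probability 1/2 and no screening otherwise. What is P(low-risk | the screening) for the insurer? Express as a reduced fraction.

P(the screening) = (7/11)·1 + (4/11)·(1/2) = 9/11.
By Bayes' rule, P(low-risk | the screening) = (7/11) / (9/11) = 7/9.

7/9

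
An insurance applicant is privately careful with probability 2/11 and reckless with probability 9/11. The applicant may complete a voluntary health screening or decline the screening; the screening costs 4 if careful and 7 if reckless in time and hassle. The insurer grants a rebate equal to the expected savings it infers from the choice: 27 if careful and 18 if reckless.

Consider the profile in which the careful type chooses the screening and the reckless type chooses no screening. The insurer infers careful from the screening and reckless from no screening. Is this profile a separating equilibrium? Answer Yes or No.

No

Under these beliefs, the screening earns rebate 27 and no screening earns rebate 18.
careful: the screening nets 27 − 4 = 23; no screening nets 18. careful prefers the screening.
reckless: the screening nets 27 − 7 = 20; no screening nets 18. reckless would deviate to the screening.
reckless has a profitable deviation, so the profile is not an equilibrium.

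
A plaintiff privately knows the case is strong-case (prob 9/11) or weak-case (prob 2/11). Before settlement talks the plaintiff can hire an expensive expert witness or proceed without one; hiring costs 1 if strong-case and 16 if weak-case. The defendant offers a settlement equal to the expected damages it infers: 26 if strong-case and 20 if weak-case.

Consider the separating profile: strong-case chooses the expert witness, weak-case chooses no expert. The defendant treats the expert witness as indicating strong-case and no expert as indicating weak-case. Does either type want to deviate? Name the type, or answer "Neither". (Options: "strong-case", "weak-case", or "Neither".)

Neither

The expert witness pays 26; no expert pays 20.
strong-case: assigned the expert witness, nets 26 − 1 = 25; deviating to no expert nets 20.
weak-case: assigned no expert, nets 20; deviating to the expert witness nets 26 − 16 = 10.
Both types strictly prefer their assigned action; no profitable deviation.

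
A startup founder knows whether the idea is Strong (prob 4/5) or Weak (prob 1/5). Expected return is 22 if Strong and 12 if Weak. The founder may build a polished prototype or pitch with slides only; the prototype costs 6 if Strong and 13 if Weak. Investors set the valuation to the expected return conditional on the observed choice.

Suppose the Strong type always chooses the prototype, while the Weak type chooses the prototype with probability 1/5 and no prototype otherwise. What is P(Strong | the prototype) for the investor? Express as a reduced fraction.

P(the prototype) = (4/5)·1 + (1/5)·(1/5) = 21/25.
By Bayes' rule, P(Strong | the prototype) = (4/5) / (21/25) = 20/21.

20/21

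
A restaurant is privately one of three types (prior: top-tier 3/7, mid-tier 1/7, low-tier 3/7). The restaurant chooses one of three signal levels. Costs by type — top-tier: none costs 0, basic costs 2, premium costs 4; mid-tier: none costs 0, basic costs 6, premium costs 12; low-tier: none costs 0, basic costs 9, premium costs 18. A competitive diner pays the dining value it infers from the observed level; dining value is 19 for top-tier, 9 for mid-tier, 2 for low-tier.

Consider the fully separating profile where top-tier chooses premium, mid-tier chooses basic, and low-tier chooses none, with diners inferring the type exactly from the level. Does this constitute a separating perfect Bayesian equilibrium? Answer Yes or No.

No

Separating price premiums: premium → 19, basic → 9, none → 2.
top-tier (assigned premium): none: 2 − 0 = 2; basic: 9 − 2 = 7; premium: 19 − 4 = 15. top-tier stays.
mid-tier (assigned basic): none: 2 − 0 = 2; basic: 9 − 6 = 3; premium: 19 − 12 = 7. mid-tier prefers premium.
low-tier (assigned none): none: 2 − 0 = 2; basic: 9 − 9 = 0; premium: 19 − 18 = 1. low-tier stays.
At least one type deviates; the separating profile fails.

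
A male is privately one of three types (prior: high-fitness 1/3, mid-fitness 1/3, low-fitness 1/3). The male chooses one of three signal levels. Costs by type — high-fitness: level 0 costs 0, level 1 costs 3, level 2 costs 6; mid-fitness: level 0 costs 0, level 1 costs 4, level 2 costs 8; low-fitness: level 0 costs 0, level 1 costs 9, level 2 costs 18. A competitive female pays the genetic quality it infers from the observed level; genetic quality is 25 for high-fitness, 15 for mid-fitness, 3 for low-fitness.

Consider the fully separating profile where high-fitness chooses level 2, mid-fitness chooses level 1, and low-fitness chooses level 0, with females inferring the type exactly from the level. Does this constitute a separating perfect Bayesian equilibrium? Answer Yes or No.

Separating mating payoffs: level 2 → 25, level 1 → 15, level 0 → 3.
high-fitness (assigned level 2): level 0: 3 − 0 = 3; level 1: 15 − 3 = 12; level 2: 25 − 6 = 19. high-fitness stays.
mid-fitness (assigned level 1): level 0: 3 − 0 = 3; level 1: 15 − 4 = 11; level 2: 25 − 8 = 17. mid-fitness prefers level 2.
low-fitness (assigned level 0): level 0: 3 − 0 = 3; level 1: 15 − 9 = 6; level 2: 25 − 18 = 7. low-fitness prefers level 2.
At least one type deviates; the separating profile fails.

No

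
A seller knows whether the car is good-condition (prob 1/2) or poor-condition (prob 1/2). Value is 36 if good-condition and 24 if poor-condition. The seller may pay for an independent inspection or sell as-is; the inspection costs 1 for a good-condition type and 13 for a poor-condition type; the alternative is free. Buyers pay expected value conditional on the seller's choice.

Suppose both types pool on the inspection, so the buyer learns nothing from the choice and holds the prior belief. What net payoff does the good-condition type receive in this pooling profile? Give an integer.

29

Pooled price = 1/2·36 + 1/2·24 = 30.
good-condition pays cost 1 for the inspection, so net payoff = 30 − 1 = 29.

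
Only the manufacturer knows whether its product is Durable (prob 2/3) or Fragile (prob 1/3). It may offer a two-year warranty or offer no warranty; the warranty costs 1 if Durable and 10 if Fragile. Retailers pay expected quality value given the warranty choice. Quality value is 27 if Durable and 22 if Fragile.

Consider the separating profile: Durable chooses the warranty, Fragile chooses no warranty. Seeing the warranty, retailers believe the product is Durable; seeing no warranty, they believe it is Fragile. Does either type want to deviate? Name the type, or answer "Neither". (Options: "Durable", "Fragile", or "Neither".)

The warranty pays 27; no warranty pays 22.
Durable: assigned the warranty, nets 27 − 1 = 26; deviating to no warranty nets 22.
Fragile: assigned no warranty, nets 22; deviating to the warranty nets 27 − 10 = 17.
Both types strictly prefer their assigned action; no profitable deviation.

Neither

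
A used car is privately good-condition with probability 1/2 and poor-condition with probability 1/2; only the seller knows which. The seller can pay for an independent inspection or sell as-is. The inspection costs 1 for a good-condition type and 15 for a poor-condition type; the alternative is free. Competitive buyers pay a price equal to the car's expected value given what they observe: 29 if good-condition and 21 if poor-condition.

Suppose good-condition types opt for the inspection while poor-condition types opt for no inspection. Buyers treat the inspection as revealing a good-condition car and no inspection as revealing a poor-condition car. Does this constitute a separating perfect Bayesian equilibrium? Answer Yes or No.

Yes

Under these beliefs, the inspection earns price 29 and no inspection earns price 21.
good-condition: the inspection nets 29 − 1 = 28; no inspection nets 21. good-condition prefers the inspection.
poor-condition: the inspection nets 29 − 15 = 14; no inspection nets 21. poor-condition prefers no inspection.
Neither type deviates, so the separating profile is an equilibrium.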